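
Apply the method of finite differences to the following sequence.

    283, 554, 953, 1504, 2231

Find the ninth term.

D1: 271  399  551  727
D2: 128  152  176
D3: 24  24
Third differences constant at 24.
176 + 24 = 200;  727 + 200 = 927;  2231 + 927 = 3158
200 + 24 = 224;  927 + 224 = 1151;  3158 + 1151 = 4309
224 + 24 = 248;  1151 + 248 = 1399;  4309 + 1399 = 5708
248 + 24 = 272;  1399 + 272 = 1671;  5708 + 1671 = 7379

7379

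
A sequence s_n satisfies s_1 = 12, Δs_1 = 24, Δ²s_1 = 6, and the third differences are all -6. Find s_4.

96

Build the table forward from the leading diagonal:
D3: -6  -6  -6  -6
D2: 6  0  -6  -12
D1: 24  30  30  24
s: 12  36  66  96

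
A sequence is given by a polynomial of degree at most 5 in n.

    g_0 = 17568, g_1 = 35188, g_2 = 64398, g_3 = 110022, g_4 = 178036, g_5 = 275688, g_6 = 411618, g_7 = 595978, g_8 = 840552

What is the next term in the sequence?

1158876

17620, 29210, 45624, 68014, 97652, 135930, 184360, 244574
11590, 16414, 22390, 29638, 38278, 48430, 60214
4824, 5976, 7248, 8640, 10152, 11784
1152, 1272, 1392, 1512, 1632
120, 120, 120, 120
Fifth differences constant at 120.
1632 + 120 = 1752;  11784 + 1752 = 13536;  60214 + 13536 = 73750;  244574 + 73750 = 318324;  840552 + 318324 = 1158876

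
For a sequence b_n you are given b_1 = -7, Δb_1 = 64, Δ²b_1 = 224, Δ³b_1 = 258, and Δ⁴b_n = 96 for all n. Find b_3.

Build the table forward from the leading diagonal:
Δ⁴: 96, 96, 96
Δ³: 258, 354, 450
Δ²: 224, 482, 836
Δ: 64, 288, 770
b: -7, 57, 345

345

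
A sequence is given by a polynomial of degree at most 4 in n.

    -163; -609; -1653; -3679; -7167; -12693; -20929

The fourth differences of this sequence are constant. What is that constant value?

D1: -446, -1044, -2026, -3488, -5526, -8236
D2: -598, -982, -1462, -2038, -2710
D3: -384, -480, -576, -672
D4: -96, -96, -96

-96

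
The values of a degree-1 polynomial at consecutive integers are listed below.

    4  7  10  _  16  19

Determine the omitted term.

13

Using the first 3 terms:
First differences: 3  3
Constant first difference = 3.
Extend forward: 10 + 3 = 13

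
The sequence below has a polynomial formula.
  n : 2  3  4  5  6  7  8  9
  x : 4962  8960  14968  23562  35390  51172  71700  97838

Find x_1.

Δ: 3998, 6008, 8594, 11828, 15782, 20528, 26138
Δ²: 2010, 2586, 3234, 3954, 4746, 5610
Δ³: 576, 648, 720, 792, 864
Δ⁴: 72, 72, 72, 72
The fourth differences are constant at 72.
Work back: 576 − 72 = 504;  2010 − 504 = 1506;  3998 − 1506 = 2492;  4962 − 2492 = 2470

2470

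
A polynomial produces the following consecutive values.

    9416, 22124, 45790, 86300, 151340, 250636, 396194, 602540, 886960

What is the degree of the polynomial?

5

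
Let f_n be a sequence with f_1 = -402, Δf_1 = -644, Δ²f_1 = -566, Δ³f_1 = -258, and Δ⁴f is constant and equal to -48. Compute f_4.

-4290

Build the table forward from the leading diagonal:
Fourth differences: -48, -48, -48, -48
Third differences: -258, -306, -354, -402
Second differences: -566, -824, -1130, -1484
First differences: -644, -1210, -2034, -3164
f: -402, -1046, -2256, -4290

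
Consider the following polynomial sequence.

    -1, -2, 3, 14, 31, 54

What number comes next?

-1 , 5 , 11 , 17 , 23
6 , 6 , 6 , 6
Second differences constant at 6.
23 + 6 = 29;  54 + 29 = 83

83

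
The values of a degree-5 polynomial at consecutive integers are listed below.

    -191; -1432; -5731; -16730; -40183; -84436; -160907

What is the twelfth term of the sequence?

Δ: -1241, -4299, -10999, -23453, -44253, -76471
Δ²: -3058, -6700, -12454, -20800, -32218
Δ³: -3642, -5754, -8346, -11418
Δ⁴: -2112, -2592, -3072
Δ⁵: -480, -480
Fifth differences constant at -480.
-3072 − 480 = -3552;  -11418 − 3552 = -14970;  -32218 − 14970 = -47188;  -76471 − 47188 = -123659;  -160907 − 123659 = -284566
-3552 − 480 = -4032;  -14970 − 4032 = -19002;  -47188 − 19002 = -66190;  -123659 − 66190 = -189849;  -284566 − 189849 = -474415
-4032 − 480 = -4512;  -19002 − 4512 = -23514;  -66190 − 23514 = -89704;  -189849 − 89704 = -279553;  -474415 − 279553 = -753968
-4512 − 480 = -4992;  -23514 − 4992 = -28506;  -89704 − 28506 = -118210;  -279553 − 118210 = -397763;  -753968 − 397763 = -1151731
-4992 − 480 = -5472;  -28506 − 5472 = -33978;  -118210 − 33978 = -152188;  -397763 − 152188 = -549951;  -1151731 − 549951 = -1701682

-1701682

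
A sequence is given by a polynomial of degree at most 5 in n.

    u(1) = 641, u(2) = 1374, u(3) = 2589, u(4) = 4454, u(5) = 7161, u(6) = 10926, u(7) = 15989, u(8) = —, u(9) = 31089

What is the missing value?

Using the first 7 terms:
D1: 733, 1215, 1865, 2707, 3765, 5063
D2: 482, 650, 842, 1058, 1298
D3: 168, 192, 216, 240
D4: 24, 24, 24
Constant fourth difference = 24.
Extend forward: 240 + 24 = 264;  1298 + 264 = 1562;  5063 + 1562 = 6625;  15989 + 6625 = 22614

22614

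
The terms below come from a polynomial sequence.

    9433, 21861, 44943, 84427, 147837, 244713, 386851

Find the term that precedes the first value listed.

3447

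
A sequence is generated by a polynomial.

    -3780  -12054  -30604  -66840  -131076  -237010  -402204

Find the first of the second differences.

D1: -8274, -18550, -36236, -64236, -105934, -165194
D2: -10276, -17686, -28000, -41698, -59260
D3: -7410, -10314, -13698, -17562
D4: -2904, -3384, -3864
D5: -480, -480

-10276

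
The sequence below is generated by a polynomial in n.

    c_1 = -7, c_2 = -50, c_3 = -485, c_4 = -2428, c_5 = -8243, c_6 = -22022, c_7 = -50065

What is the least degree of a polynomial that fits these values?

5

Δ: -43, -435, -1943, -5815, -13779, -28043
Δ²: -392, -1508, -3872, -7964, -14264
Δ³: -1116, -2364, -4092, -6300
Δ⁴: -1248, -1728, -2208
Δ⁵: -480, -480
The fifth differences are constant, so the polynomial has degree 5.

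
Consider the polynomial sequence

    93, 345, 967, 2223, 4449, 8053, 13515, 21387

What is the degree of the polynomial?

First differences: 252, 622, 1256, 2226, 3604, 5462, 7872
Second differences: 370, 634, 970, 1378, 1858, 2410
Third differences: 264, 336, 408, 480, 552
Fourth differences: 72, 72, 72, 72
The fourth differences are constant, so the polynomial has degree 4.

4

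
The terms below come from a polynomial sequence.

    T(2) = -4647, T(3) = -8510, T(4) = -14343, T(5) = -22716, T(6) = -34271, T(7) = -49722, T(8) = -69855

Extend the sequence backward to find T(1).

-2256

First differences: -3863, -5833, -8373, -11555, -15451, -20133
Second differences: -1970, -2540, -3182, -3896, -4682
Third differences: -570, -642, -714, -786
Fourth differences: -72, -72, -72
The fourth differences are constant at -72.
Work back: -570 + 72 = -498;  -1970 + 498 = -1472;  -3863 + 1472 = -2391;  -4647 + 2391 = -2256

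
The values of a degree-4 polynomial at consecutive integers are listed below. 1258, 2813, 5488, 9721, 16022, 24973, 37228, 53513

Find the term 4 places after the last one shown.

175993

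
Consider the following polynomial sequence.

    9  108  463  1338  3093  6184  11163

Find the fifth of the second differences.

1888

Δ: 99, 355, 875, 1755, 3091, 4979
Δ²: 256, 520, 880, 1336, 1888
Δ³: 264, 360, 456, 552
Δ⁴: 96, 96, 96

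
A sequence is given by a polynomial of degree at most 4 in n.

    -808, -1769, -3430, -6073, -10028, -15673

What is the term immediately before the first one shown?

-313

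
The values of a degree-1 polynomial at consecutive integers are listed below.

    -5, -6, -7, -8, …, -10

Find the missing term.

-9

Using the first 4 terms:
Δ: -1  -1  -1
Constant first difference = -1.
Extend forward: -8 − 1 = -9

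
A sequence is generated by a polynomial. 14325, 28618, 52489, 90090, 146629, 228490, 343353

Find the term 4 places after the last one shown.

1338505

First differences: 14293, 23871, 37601, 56539, 81861, 114863
Second differences: 9578, 13730, 18938, 25322, 33002
Third differences: 4152, 5208, 6384, 7680
Fourth differences: 1056, 1176, 1296
Fifth differences: 120, 120
Constant fifth difference = 120, so extend:
1296 + 120 = 1416;  7680 + 1416 = 9096;  33002 + 9096 = 42098;  114863 + 42098 = 156961;  343353 + 156961 = 500314
1416 + 120 = 1536;  9096 + 1536 = 10632;  42098 + 10632 = 52730;  156961 + 52730 = 209691;  500314 + 209691 = 710005
1536 + 120 = 1656;  10632 + 1656 = 12288;  52730 + 12288 = 65018;  209691 + 65018 = 274709;  710005 + 274709 = 984714
1656 + 120 = 1776;  12288 + 1776 = 14064;  65018 + 14064 = 79082;  274709 + 79082 = 353791;  984714 + 353791 = 1338505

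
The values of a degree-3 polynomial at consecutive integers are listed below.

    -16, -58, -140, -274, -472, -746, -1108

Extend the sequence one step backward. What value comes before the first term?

-42, -82, -134, -198, -274, -362
-40, -52, -64, -76, -88
-12, -12, -12, -12
The third differences are constant at -12.
Work back: -40 + 12 = -28;  -42 + 28 = -14;  -16 + 14 = -2

-2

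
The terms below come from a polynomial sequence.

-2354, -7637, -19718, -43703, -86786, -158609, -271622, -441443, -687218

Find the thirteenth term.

-2956418

D1: -5283, -12081, -23985, -43083, -71823, -113013, -169821, -245775
D2: -6798, -11904, -19098, -28740, -41190, -56808, -75954
D3: -5106, -7194, -9642, -12450, -15618, -19146
D4: -2088, -2448, -2808, -3168, -3528
D5: -360, -360, -360, -360
The fifth differences are constant (-360).
-3528 − 360 = -3888;  -19146 − 3888 = -23034;  -75954 − 23034 = -98988;  -245775 − 98988 = -344763;  -687218 − 344763 = -1031981
-3888 − 360 = -4248;  -23034 − 4248 = -27282;  -98988 − 27282 = -126270;  -344763 − 126270 = -471033;  -1031981 − 471033 = -1503014
-4248 − 360 = -4608;  -27282 − 4608 = -31890;  -126270 − 31890 = -158160;  -471033 − 158160 = -629193;  -1503014 − 629193 = -2132207
-4608 − 360 = -4968;  -31890 − 4968 = -36858;  -158160 − 36858 = -195018;  -629193 − 195018 = -824211;  -2132207 − 824211 = -2956418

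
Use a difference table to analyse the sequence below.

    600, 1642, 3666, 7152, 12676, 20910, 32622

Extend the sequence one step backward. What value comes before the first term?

Δ: 1042, 2024, 3486, 5524, 8234, 11712
Δ²: 982, 1462, 2038, 2710, 3478
Δ³: 480, 576, 672, 768
Δ⁴: 96, 96, 96
The fourth differences are constant at 96.
Work back: 480 − 96 = 384;  982 − 384 = 598;  1042 − 598 = 444;  600 − 444 = 156

156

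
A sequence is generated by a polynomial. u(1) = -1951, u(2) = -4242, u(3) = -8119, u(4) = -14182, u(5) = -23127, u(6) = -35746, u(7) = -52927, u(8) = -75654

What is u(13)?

-313639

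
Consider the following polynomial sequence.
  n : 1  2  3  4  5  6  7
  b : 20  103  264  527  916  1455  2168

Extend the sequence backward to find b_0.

-9

First differences: 83, 161, 263, 389, 539, 713
Second differences: 78, 102, 126, 150, 174
Third differences: 24, 24, 24, 24
The third differences are constant at 24.
Work back: 78 − 24 = 54;  83 − 54 = 29;  20 − 29 = -9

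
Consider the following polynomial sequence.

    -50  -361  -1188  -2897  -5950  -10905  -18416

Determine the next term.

Δ: -311, -827, -1709, -3053, -4955, -7511
Δ²: -516, -882, -1344, -1902, -2556
Δ³: -366, -462, -558, -654
Δ⁴: -96, -96, -96
Fourth differences constant at -96.
-654 − 96 = -750;  -2556 − 750 = -3306;  -7511 − 3306 = -10817;  -18416 − 10817 = -29233

-29233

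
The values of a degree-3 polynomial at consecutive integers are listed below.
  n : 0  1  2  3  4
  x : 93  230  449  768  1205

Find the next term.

1778

First differences: 137, 219, 319, 437
Second differences: 82, 100, 118
Third differences: 18, 18
Constant third difference = 18, so extend:
118 + 18 = 136;  437 + 136 = 573;  1205 + 573 = 1778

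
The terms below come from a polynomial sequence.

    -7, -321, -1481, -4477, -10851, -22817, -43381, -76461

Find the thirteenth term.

D1: -314  -1160  -2996  -6374  -11966  -20564  -33080
D2: -846  -1836  -3378  -5592  -8598  -12516
D3: -990  -1542  -2214  -3006  -3918
D4: -552  -672  -792  -912
D5: -120  -120  -120
Fifth differences constant at -120.
-912 − 120 = -1032;  -3918 − 1032 = -4950;  -12516 − 4950 = -17466;  -33080 − 17466 = -50546;  -76461 − 50546 = -127007
-1032 − 120 = -1152;  -4950 − 1152 = -6102;  -17466 − 6102 = -23568;  -50546 − 23568 = -74114;  -127007 − 74114 = -201121
-1152 − 120 = -1272;  -6102 − 1272 = -7374;  -23568 − 7374 = -30942;  -74114 − 30942 = -105056;  -201121 − 105056 = -306177
-1272 − 120 = -1392;  -7374 − 1392 = -8766;  -30942 − 8766 = -39708;  -105056 − 39708 = -144764;  -306177 − 144764 = -450941
-1392 − 120 = -1512;  -8766 − 1512 = -10278;  -39708 − 10278 = -49986;  -144764 − 49986 = -194750;  -450941 − 194750 = -645691

-645691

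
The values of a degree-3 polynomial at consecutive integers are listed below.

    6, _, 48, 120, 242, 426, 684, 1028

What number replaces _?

14

Using the last 6 terms:
First differences: 72, 122, 184, 258, 344
Second differences: 50, 62, 74, 86
Third differences: 12, 12, 12
Constant third difference = 12.
Extend backward: 50 − 12 = 38;  72 − 38 = 34;  48 − 34 = 14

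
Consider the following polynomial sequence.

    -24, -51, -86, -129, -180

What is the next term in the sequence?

-239

Δ: -27  -35  -43  -51
Δ²: -8  -8  -8
Constant second difference = -8, so extend:
-51 − 8 = -59;  -180 − 59 = -239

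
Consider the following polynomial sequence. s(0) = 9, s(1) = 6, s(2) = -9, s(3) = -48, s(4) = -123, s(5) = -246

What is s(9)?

D1: -3, -15, -39, -75, -123
D2: -12, -24, -36, -48
D3: -12, -12, -12
The third differences are constant (-12).
-48 − 12 = -60;  -123 − 60 = -183;  -246 − 183 = -429
-60 − 12 = -72;  -183 − 72 = -255;  -429 − 255 = -684
-72 − 12 = -84;  -255 − 84 = -339;  -684 − 339 = -1023
-84 − 12 = -96;  -339 − 96 = -435;  -1023 − 435 = -1458

-1458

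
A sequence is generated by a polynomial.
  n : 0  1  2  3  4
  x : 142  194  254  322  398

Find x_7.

Δ: 52 , 60 , 68 , 76
Δ²: 8 , 8 , 8
Constant second difference = 8, so extend:
76 + 8 = 84;  398 + 84 = 482
84 + 8 = 92;  482 + 92 = 574
92 + 8 = 100;  574 + 100 = 674

674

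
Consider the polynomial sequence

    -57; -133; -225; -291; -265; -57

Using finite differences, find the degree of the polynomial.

First differences: -76, -92, -66, 26, 208
Second differences: -16, 26, 92, 182
Third differences: 42, 66, 90
Fourth differences: 24, 24
The fourth differences are constant, so the polynomial has degree 4.

4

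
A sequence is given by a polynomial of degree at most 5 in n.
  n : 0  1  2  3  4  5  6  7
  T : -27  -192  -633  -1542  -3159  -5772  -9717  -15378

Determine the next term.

Δ: -165, -441, -909, -1617, -2613, -3945, -5661
Δ²: -276, -468, -708, -996, -1332, -1716
Δ³: -192, -240, -288, -336, -384
Δ⁴: -48, -48, -48, -48
Constant fourth difference = -48, so extend:
-384 − 48 = -432;  -1716 − 432 = -2148;  -5661 − 2148 = -7809;  -15378 − 7809 = -23187

-23187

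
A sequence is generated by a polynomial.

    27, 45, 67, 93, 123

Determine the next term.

First differences: 18  22  26  30
Second differences: 4  4  4
The second differences are constant (4).
30 + 4 = 34;  123 + 34 = 157

157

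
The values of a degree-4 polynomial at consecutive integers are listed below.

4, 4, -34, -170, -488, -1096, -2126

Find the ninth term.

0, -38, -136, -318, -608, -1030
-38, -98, -182, -290, -422
-60, -84, -108, -132
-24, -24, -24
Constant fourth difference = -24, so extend:
-132 − 24 = -156;  -422 − 156 = -578;  -1030 − 578 = -1608;  -2126 − 1608 = -3734
-156 − 24 = -180;  -578 − 180 = -758;  -1608 − 758 = -2366;  -3734 − 2366 = -6100

-6100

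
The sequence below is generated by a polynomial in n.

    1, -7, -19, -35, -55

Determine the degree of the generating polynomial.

2

-8, -12, -16, -20
-4, -4, -4
The second differences are constant, so the polynomial has degree 2.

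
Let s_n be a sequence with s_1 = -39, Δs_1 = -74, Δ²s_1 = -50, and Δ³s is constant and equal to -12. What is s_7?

-1473

Build the table forward from the leading diagonal:
Third differences: -12  -12  -12  -12  -12  -12  -12
Second differences: -50  -62  -74  -86  -98  -110  -122
First differences: -74  -124  -186  -260  -346  -444  -554
s: -39  -113  -237  -423  -683  -1029  -1473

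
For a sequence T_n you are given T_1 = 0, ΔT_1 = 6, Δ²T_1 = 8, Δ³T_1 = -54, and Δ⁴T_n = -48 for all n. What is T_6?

Build the table forward from the leading diagonal:
Fourth differences: -48  -48  -48  -48  -48  -48
Third differences: -54  -102  -150  -198  -246  -294
Second differences: 8  -46  -148  -298  -496  -742
First differences: 6  14  -32  -180  -478  -974
T: 0  6  20  -12  -192  -670

-670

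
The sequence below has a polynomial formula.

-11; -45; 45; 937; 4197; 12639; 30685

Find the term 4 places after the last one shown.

First differences: -34, 90, 892, 3260, 8442, 18046
Second differences: 124, 802, 2368, 5182, 9604
Third differences: 678, 1566, 2814, 4422
Fourth differences: 888, 1248, 1608
Fifth differences: 360, 360
Fifth differences constant at 360.
1608 + 360 = 1968;  4422 + 1968 = 6390;  9604 + 6390 = 15994;  18046 + 15994 = 34040;  30685 + 34040 = 64725
1968 + 360 = 2328;  6390 + 2328 = 8718;  15994 + 8718 = 24712;  34040 + 24712 = 58752;  64725 + 58752 = 123477
2328 + 360 = 2688;  8718 + 2688 = 11406;  24712 + 11406 = 36118;  58752 + 36118 = 94870;  123477 + 94870 = 218347
2688 + 360 = 3048;  11406 + 3048 = 14454;  36118 + 14454 = 50572;  94870 + 50572 = 145442;  218347 + 145442 = 363789

363789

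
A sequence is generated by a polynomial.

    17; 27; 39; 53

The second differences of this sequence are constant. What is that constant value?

2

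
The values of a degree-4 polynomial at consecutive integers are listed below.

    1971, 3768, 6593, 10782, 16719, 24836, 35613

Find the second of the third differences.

D1: 1797, 2825, 4189, 5937, 8117, 10777
D2: 1028, 1364, 1748, 2180, 2660
D3: 336, 384, 432, 480
D4: 48, 48, 48

384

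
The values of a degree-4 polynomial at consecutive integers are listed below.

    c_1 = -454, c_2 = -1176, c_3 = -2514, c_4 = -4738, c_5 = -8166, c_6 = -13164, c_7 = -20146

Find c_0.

-722  -1338  -2224  -3428  -4998  -6982
-616  -886  -1204  -1570  -1984
-270  -318  -366  -414
-48  -48  -48
The fourth differences are constant at -48.
Work back: -270 + 48 = -222;  -616 + 222 = -394;  -722 + 394 = -328;  -454 + 328 = -126

-126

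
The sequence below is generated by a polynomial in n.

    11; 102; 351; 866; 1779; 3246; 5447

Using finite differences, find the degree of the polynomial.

4

91, 249, 515, 913, 1467, 2201
158, 266, 398, 554, 734
108, 132, 156, 180
24, 24, 24
The fourth differences are constant, so the polynomial has degree 4.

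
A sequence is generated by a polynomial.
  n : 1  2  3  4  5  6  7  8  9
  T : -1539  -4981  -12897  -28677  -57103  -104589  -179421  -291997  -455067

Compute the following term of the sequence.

-683973

Δ: -3442, -7916, -15780, -28426, -47486, -74832, -112576, -163070
Δ²: -4474, -7864, -12646, -19060, -27346, -37744, -50494
Δ³: -3390, -4782, -6414, -8286, -10398, -12750
Δ⁴: -1392, -1632, -1872, -2112, -2352
Δ⁵: -240, -240, -240, -240
Constant fifth difference = -240, so extend:
-2352 − 240 = -2592;  -12750 − 2592 = -15342;  -50494 − 15342 = -65836;  -163070 − 65836 = -228906;  -455067 − 228906 = -683973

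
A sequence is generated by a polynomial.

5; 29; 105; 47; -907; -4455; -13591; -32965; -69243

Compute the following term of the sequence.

-131467

D1: 24  76  -58  -954  -3548  -9136  -19374  -36278
D2: 52  -134  -896  -2594  -5588  -10238  -16904
D3: -186  -762  -1698  -2994  -4650  -6666
D4: -576  -936  -1296  -1656  -2016
D5: -360  -360  -360  -360
Constant fifth difference = -360, so extend:
-2016 − 360 = -2376;  -6666 − 2376 = -9042;  -16904 − 9042 = -25946;  -36278 − 25946 = -62224;  -69243 − 62224 = -131467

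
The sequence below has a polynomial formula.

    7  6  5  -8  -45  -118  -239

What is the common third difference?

-12

First differences: -1, -1, -13, -37, -73, -121
Second differences: 0, -12, -24, -36, -48
Third differences: -12, -12, -12, -12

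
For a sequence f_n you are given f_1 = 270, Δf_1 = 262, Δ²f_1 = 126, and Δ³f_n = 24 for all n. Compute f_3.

Build the table forward from the leading diagonal:
Third differences: 24  24  24
Second differences: 126  150  174
First differences: 262  388  538
f: 270  532  920

920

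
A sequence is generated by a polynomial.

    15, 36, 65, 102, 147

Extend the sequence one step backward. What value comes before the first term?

First differences: 21  29  37  45
Second differences: 8  8  8
The second differences are constant at 8.
Work back: 21 − 8 = 13;  15 − 13 = 2

2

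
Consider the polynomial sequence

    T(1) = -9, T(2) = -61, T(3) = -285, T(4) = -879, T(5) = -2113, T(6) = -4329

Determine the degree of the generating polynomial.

4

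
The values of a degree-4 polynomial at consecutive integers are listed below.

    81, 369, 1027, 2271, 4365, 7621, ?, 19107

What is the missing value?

Using the first 6 terms:
288, 658, 1244, 2094, 3256
370, 586, 850, 1162
216, 264, 312
48, 48
Constant fourth difference = 48.
Extend forward: 312 + 48 = 360;  1162 + 360 = 1522;  3256 + 1522 = 4778;  7621 + 4778 = 12399

12399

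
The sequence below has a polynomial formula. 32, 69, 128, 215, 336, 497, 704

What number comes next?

First differences: 37  59  87  121  161  207
Second differences: 22  28  34  40  46
Third differences: 6  6  6  6
Constant third difference = 6, so extend:
46 + 6 = 52;  207 + 52 = 259;  704 + 259 = 963

963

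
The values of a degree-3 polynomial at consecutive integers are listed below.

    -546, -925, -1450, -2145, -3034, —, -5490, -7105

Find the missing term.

-4141

Using the first 5 terms:
D1: -379, -525, -695, -889
D2: -146, -170, -194
D3: -24, -24
Constant third difference = -24.
Extend forward: -194 − 24 = -218;  -889 − 218 = -1107;  -3034 − 1107 = -4141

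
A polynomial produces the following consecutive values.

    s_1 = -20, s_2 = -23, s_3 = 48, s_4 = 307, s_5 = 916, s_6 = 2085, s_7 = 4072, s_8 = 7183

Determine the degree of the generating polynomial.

4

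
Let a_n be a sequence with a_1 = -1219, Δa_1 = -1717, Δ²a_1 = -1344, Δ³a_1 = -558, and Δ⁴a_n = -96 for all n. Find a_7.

-44281

Build the table forward from the leading diagonal:
D4: -96, -96, -96, -96, -96, -96, -96
D3: -558, -654, -750, -846, -942, -1038, -1134
D2: -1344, -1902, -2556, -3306, -4152, -5094, -6132
D1: -1717, -3061, -4963, -7519, -10825, -14977, -20071
a: -1219, -2936, -5997, -10960, -18479, -29304, -44281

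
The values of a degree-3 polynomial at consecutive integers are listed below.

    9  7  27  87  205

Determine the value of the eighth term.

1087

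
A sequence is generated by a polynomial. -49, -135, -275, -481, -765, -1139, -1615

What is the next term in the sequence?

-2205

D1: -86  -140  -206  -284  -374  -476
D2: -54  -66  -78  -90  -102
D3: -12  -12  -12  -12
The third differences are constant (-12).
-102 − 12 = -114;  -476 − 114 = -590;  -1615 − 590 = -2205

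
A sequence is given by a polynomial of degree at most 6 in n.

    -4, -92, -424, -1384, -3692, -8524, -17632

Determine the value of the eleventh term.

-158744

D1: -88, -332, -960, -2308, -4832, -9108
D2: -244, -628, -1348, -2524, -4276
D3: -384, -720, -1176, -1752
D4: -336, -456, -576
D5: -120, -120
Constant fifth difference = -120, so extend:
-576 − 120 = -696;  -1752 − 696 = -2448;  -4276 − 2448 = -6724;  -9108 − 6724 = -15832;  -17632 − 15832 = -33464
-696 − 120 = -816;  -2448 − 816 = -3264;  -6724 − 3264 = -9988;  -15832 − 9988 = -25820;  -33464 − 25820 = -59284
-816 − 120 = -936;  -3264 − 936 = -4200;  -9988 − 4200 = -14188;  -25820 − 14188 = -40008;  -59284 − 40008 = -99292
-936 − 120 = -1056;  -4200 − 1056 = -5256;  -14188 − 5256 = -19444;  -40008 − 19444 = -59452;  -99292 − 59452 = -158744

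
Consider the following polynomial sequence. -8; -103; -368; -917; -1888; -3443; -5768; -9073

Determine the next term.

-13592

-95  -265  -549  -971  -1555  -2325  -3305
-170  -284  -422  -584  -770  -980
-114  -138  -162  -186  -210
-24  -24  -24  -24
The fourth differences are constant (-24).
-210 − 24 = -234;  -980 − 234 = -1214;  -3305 − 1214 = -4519;  -9073 − 4519 = -13592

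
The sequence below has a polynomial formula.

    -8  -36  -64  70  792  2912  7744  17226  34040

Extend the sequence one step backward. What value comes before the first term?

Δ: -28  -28  134  722  2120  4832  9482  16814
Δ²: 0  162  588  1398  2712  4650  7332
Δ³: 162  426  810  1314  1938  2682
Δ⁴: 264  384  504  624  744
Δ⁵: 120  120  120  120
The fifth differences are constant at 120.
Work back: 264 − 120 = 144;  162 − 144 = 18;  0 − 18 = -18;  -28 + 18 = -10;  -8 + 10 = 2

2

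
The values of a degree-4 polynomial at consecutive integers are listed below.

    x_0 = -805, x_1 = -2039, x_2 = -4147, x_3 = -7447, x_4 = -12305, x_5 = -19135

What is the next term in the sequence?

-28399

Δ: -1234 , -2108 , -3300 , -4858 , -6830
Δ²: -874 , -1192 , -1558 , -1972
Δ³: -318 , -366 , -414
Δ⁴: -48 , -48
Fourth differences constant at -48.
-414 − 48 = -462;  -1972 − 462 = -2434;  -6830 − 2434 = -9264;  -19135 − 9264 = -28399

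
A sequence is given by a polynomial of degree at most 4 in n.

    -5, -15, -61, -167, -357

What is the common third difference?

First differences: -10, -46, -106, -190
Second differences: -36, -60, -84
Third differences: -24, -24

-24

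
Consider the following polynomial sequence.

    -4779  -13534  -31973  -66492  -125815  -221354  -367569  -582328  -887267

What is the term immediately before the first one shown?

-8755, -18439, -34519, -59323, -95539, -146215, -214759, -304939
-9684, -16080, -24804, -36216, -50676, -68544, -90180
-6396, -8724, -11412, -14460, -17868, -21636
-2328, -2688, -3048, -3408, -3768
-360, -360, -360, -360
The fifth differences are constant at -360.
Work back: -2328 + 360 = -1968;  -6396 + 1968 = -4428;  -9684 + 4428 = -5256;  -8755 + 5256 = -3499;  -4779 + 3499 = -1280

-1280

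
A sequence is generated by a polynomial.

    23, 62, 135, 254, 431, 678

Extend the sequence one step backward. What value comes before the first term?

6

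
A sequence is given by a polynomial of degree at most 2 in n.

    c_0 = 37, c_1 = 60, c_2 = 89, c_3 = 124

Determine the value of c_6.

265

First differences: 23, 29, 35
Second differences: 6, 6
The second differences are constant (6).
35 + 6 = 41;  124 + 41 = 165
41 + 6 = 47;  165 + 47 = 212
47 + 6 = 53;  212 + 53 = 265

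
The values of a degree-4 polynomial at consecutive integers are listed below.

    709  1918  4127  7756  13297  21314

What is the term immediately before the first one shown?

152

First differences: 1209  2209  3629  5541  8017
Second differences: 1000  1420  1912  2476
Third differences: 420  492  564
Fourth differences: 72  72
The fourth differences are constant at 72.
Work back: 420 − 72 = 348;  1000 − 348 = 652;  1209 − 652 = 557;  709 − 557 = 152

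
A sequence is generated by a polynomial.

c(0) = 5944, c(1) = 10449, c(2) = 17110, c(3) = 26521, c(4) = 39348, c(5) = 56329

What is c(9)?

D1: 4505, 6661, 9411, 12827, 16981
D2: 2156, 2750, 3416, 4154
D3: 594, 666, 738
D4: 72, 72
Fourth differences constant at 72.
738 + 72 = 810;  4154 + 810 = 4964;  16981 + 4964 = 21945;  56329 + 21945 = 78274
810 + 72 = 882;  4964 + 882 = 5846;  21945 + 5846 = 27791;  78274 + 27791 = 106065
882 + 72 = 954;  5846 + 954 = 6800;  27791 + 6800 = 34591;  106065 + 34591 = 140656
954 + 72 = 1026;  6800 + 1026 = 7826;  34591 + 7826 = 42417;  140656 + 42417 = 183073

183073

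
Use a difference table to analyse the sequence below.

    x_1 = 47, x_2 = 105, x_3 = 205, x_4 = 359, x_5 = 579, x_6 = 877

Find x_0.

First differences: 58  100  154  220  298
Second differences: 42  54  66  78
Third differences: 12  12  12
The third differences are constant at 12.
Work back: 42 − 12 = 30;  58 − 30 = 28;  47 − 28 = 19

19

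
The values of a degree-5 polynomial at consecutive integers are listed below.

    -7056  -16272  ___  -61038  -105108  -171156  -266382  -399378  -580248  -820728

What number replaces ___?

-33018

Using the last 7 terms:
First differences: -44070  -66048  -95226  -132996  -180870  -240480
Second differences: -21978  -29178  -37770  -47874  -59610
Third differences: -7200  -8592  -10104  -11736
Fourth differences: -1392  -1512  -1632
Fifth differences: -120  -120
Constant fifth difference = -120.
Extend backward: -1392 + 120 = -1272;  -7200 + 1272 = -5928;  -21978 + 5928 = -16050;  -44070 + 16050 = -28020;  -61038 + 28020 = -33018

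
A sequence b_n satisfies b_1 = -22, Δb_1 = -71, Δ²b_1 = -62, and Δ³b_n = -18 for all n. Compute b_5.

Build the table forward from the leading diagonal:
Third differences: -18  -18  -18  -18  -18
Second differences: -62  -80  -98  -116  -134
First differences: -71  -133  -213  -311  -427
b: -22  -93  -226  -439  -750

-750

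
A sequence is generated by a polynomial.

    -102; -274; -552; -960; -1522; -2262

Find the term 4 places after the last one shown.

-7482

-172, -278, -408, -562, -740
-106, -130, -154, -178
-24, -24, -24
Constant third difference = -24, so extend:
-178 − 24 = -202;  -740 − 202 = -942;  -2262 − 942 = -3204
-202 − 24 = -226;  -942 − 226 = -1168;  -3204 − 1168 = -4372
-226 − 24 = -250;  -1168 − 250 = -1418;  -4372 − 1418 = -5790
-250 − 24 = -274;  -1418 − 274 = -1692;  -5790 − 1692 = -7482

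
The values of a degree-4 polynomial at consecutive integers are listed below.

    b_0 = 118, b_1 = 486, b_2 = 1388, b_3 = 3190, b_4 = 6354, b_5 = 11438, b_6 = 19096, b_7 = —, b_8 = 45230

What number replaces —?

Using the first 7 terms:
First differences: 368  902  1802  3164  5084  7658
Second differences: 534  900  1362  1920  2574
Third differences: 366  462  558  654
Fourth differences: 96  96  96
Constant fourth difference = 96.
Extend forward: 654 + 96 = 750;  2574 + 750 = 3324;  7658 + 3324 = 10982;  19096 + 10982 = 30078

30078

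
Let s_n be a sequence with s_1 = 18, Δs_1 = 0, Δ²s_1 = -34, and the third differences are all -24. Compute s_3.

-16

Build the table forward from the leading diagonal:
D3: -24, -24, -24
D2: -34, -58, -82
D1: 0, -34, -92
s: 18, 18, -16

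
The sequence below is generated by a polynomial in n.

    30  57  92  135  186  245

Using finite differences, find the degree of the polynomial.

2

D1: 27, 35, 43, 51, 59
D2: 8, 8, 8, 8
The second differences are constant, so the polynomial has degree 2.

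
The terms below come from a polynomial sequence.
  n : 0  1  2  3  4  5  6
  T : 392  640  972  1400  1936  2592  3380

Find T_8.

Δ: 248  332  428  536  656  788
Δ²: 84  96  108  120  132
Δ³: 12  12  12  12
The third differences are constant (12).
132 + 12 = 144;  788 + 144 = 932;  3380 + 932 = 4312
144 + 12 = 156;  932 + 156 = 1088;  4312 + 1088 = 5400

5400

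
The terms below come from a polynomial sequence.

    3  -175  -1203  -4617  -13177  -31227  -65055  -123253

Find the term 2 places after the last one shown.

-360807

D1: -178 , -1028 , -3414 , -8560 , -18050 , -33828 , -58198
D2: -850 , -2386 , -5146 , -9490 , -15778 , -24370
D3: -1536 , -2760 , -4344 , -6288 , -8592
D4: -1224 , -1584 , -1944 , -2304
D5: -360 , -360 , -360
The fifth differences are constant (-360).
-2304 − 360 = -2664;  -8592 − 2664 = -11256;  -24370 − 11256 = -35626;  -58198 − 35626 = -93824;  -123253 − 93824 = -217077
-2664 − 360 = -3024;  -11256 − 3024 = -14280;  -35626 − 14280 = -49906;  -93824 − 49906 = -143730;  -217077 − 143730 = -360807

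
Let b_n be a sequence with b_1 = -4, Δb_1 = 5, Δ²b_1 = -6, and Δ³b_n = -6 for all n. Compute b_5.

Build the table forward from the leading diagonal:
Δ³: -6, -6, -6, -6, -6
Δ²: -6, -12, -18, -24, -30
Δ: 5, -1, -13, -31, -55
b: -4, 1, 0, -13, -44

-44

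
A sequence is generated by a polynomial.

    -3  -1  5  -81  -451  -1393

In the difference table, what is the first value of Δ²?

4

D1: 2, 6, -86, -370, -942
D2: 4, -92, -284, -572
D3: -96, -192, -288
D4: -96, -96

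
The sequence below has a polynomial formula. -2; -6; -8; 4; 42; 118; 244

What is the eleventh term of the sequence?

1488

Δ: -4 , -2 , 12 , 38 , 76 , 126
Δ²: 2 , 14 , 26 , 38 , 50
Δ³: 12 , 12 , 12 , 12
Constant third difference = 12, so extend:
50 + 12 = 62;  126 + 62 = 188;  244 + 188 = 432
62 + 12 = 74;  188 + 74 = 262;  432 + 262 = 694
74 + 12 = 86;  262 + 86 = 348;  694 + 348 = 1042
86 + 12 = 98;  348 + 98 = 446;  1042 + 446 = 1488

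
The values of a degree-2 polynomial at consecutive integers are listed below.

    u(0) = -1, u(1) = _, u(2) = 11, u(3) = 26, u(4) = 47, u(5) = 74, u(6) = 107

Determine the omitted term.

2

Using the last 5 terms:
Δ: 15, 21, 27, 33
Δ²: 6, 6, 6
Constant second difference = 6.
Extend backward: 15 − 6 = 9;  11 − 9 = 2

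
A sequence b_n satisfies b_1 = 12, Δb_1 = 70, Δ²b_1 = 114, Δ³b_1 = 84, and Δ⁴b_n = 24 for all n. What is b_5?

1336

Build the table forward from the leading diagonal:
Fourth differences: 24, 24, 24, 24, 24
Third differences: 84, 108, 132, 156, 180
Second differences: 114, 198, 306, 438, 594
First differences: 70, 184, 382, 688, 1126
b: 12, 82, 266, 648, 1336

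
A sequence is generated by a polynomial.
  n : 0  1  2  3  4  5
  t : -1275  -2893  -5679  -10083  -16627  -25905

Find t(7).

Δ: -1618, -2786, -4404, -6544, -9278
Δ²: -1168, -1618, -2140, -2734
Δ³: -450, -522, -594
Δ⁴: -72, -72
Constant fourth difference = -72, so extend:
-594 − 72 = -666;  -2734 − 666 = -3400;  -9278 − 3400 = -12678;  -25905 − 12678 = -38583
-666 − 72 = -738;  -3400 − 738 = -4138;  -12678 − 4138 = -16816;  -38583 − 16816 = -55399

-55399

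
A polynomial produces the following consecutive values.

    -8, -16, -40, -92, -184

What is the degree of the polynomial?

-8, -24, -52, -92
-16, -28, -40
-12, -12
The third differences are constant, so the polynomial has degree 3.

3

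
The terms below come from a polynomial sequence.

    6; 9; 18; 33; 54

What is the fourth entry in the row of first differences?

D1: 3, 9, 15, 21
D2: 6, 6, 6

21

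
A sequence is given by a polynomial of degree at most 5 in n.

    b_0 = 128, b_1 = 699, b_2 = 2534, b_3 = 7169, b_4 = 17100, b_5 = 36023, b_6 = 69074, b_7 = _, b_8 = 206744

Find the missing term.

123069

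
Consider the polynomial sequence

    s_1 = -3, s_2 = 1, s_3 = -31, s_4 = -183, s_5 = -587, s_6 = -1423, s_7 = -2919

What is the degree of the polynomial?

4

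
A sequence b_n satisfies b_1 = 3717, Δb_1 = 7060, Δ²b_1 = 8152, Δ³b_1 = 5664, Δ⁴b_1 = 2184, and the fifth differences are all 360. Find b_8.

506569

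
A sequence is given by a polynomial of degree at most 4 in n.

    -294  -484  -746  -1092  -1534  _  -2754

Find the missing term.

-2084

Using the first 5 terms:
First differences: -190  -262  -346  -442
Second differences: -72  -84  -96
Third differences: -12  -12
Constant third difference = -12.
Extend forward: -96 − 12 = -108;  -442 − 108 = -550;  -1534 − 550 = -2084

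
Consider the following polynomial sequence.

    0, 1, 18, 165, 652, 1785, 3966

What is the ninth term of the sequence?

13560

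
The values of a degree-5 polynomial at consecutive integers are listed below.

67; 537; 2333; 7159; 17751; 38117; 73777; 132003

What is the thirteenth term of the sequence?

D1: 470, 1796, 4826, 10592, 20366, 35660, 58226
D2: 1326, 3030, 5766, 9774, 15294, 22566
D3: 1704, 2736, 4008, 5520, 7272
D4: 1032, 1272, 1512, 1752
D5: 240, 240, 240
Fifth differences constant at 240.
1752 + 240 = 1992;  7272 + 1992 = 9264;  22566 + 9264 = 31830;  58226 + 31830 = 90056;  132003 + 90056 = 222059
1992 + 240 = 2232;  9264 + 2232 = 11496;  31830 + 11496 = 43326;  90056 + 43326 = 133382;  222059 + 133382 = 355441
2232 + 240 = 2472;  11496 + 2472 = 13968;  43326 + 13968 = 57294;  133382 + 57294 = 190676;  355441 + 190676 = 546117
2472 + 240 = 2712;  13968 + 2712 = 16680;  57294 + 16680 = 73974;  190676 + 73974 = 264650;  546117 + 264650 = 810767
2712 + 240 = 2952;  16680 + 2952 = 19632;  73974 + 19632 = 93606;  264650 + 93606 = 358256;  810767 + 358256 = 1169023

1169023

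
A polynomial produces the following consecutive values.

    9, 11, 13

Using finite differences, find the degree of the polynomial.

1

2, 2
The first differences are constant, so the polynomial has degree 1.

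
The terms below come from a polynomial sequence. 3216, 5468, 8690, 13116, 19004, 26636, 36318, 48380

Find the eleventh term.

2252  3222  4426  5888  7632  9682  12062
970  1204  1462  1744  2050  2380
234  258  282  306  330
24  24  24  24
Fourth differences constant at 24.
330 + 24 = 354;  2380 + 354 = 2734;  12062 + 2734 = 14796;  48380 + 14796 = 63176
354 + 24 = 378;  2734 + 378 = 3112;  14796 + 3112 = 17908;  63176 + 17908 = 81084
378 + 24 = 402;  3112 + 402 = 3514;  17908 + 3514 = 21422;  81084 + 21422 = 102506

102506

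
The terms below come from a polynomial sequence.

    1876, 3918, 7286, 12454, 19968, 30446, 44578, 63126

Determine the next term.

86924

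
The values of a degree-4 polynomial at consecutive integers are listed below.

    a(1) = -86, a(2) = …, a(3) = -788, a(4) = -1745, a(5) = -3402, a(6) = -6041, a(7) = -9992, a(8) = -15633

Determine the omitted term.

Using the last 6 terms:
Δ: -957  -1657  -2639  -3951  -5641
Δ²: -700  -982  -1312  -1690
Δ³: -282  -330  -378
Δ⁴: -48  -48
Constant fourth difference = -48.
Extend backward: -282 + 48 = -234;  -700 + 234 = -466;  -957 + 466 = -491;  -788 + 491 = -297

-297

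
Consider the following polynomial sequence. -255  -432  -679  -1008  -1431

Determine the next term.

Δ: -177, -247, -329, -423
Δ²: -70, -82, -94
Δ³: -12, -12
Constant third difference = -12, so extend:
-94 − 12 = -106;  -423 − 106 = -529;  -1431 − 529 = -1960

-1960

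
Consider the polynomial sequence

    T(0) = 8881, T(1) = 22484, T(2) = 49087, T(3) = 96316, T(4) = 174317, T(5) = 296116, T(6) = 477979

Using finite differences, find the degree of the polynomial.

5

Δ: 13603, 26603, 47229, 78001, 121799, 181863
Δ²: 13000, 20626, 30772, 43798, 60064
Δ³: 7626, 10146, 13026, 16266
Δ⁴: 2520, 2880, 3240
Δ⁵: 360, 360
The fifth differences are constant, so the polynomial has degree 5.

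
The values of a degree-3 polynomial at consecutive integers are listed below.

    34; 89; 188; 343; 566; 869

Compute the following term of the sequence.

Δ: 55, 99, 155, 223, 303
Δ²: 44, 56, 68, 80
Δ³: 12, 12, 12
Third differences constant at 12.
80 + 12 = 92;  303 + 92 = 395;  869 + 395 = 1264

1264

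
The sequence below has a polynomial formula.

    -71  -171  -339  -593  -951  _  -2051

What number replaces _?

Using the first 5 terms:
-100  -168  -254  -358
-68  -86  -104
-18  -18
Constant third difference = -18.
Extend forward: -104 − 18 = -122;  -358 − 122 = -480;  -951 − 480 = -1431

-1431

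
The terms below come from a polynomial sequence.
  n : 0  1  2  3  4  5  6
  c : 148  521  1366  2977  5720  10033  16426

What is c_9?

54265

Δ: 373, 845, 1611, 2743, 4313, 6393
Δ²: 472, 766, 1132, 1570, 2080
Δ³: 294, 366, 438, 510
Δ⁴: 72, 72, 72
Constant fourth difference = 72, so extend:
510 + 72 = 582;  2080 + 582 = 2662;  6393 + 2662 = 9055;  16426 + 9055 = 25481
582 + 72 = 654;  2662 + 654 = 3316;  9055 + 3316 = 12371;  25481 + 12371 = 37852
654 + 72 = 726;  3316 + 726 = 4042;  12371 + 4042 = 16413;  37852 + 16413 = 54265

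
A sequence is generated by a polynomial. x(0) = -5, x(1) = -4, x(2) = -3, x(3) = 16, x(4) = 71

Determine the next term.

180

D1: 1 , 1 , 19 , 55
D2: 0 , 18 , 36
D3: 18 , 18
Constant third difference = 18, so extend:
36 + 18 = 54;  55 + 54 = 109;  71 + 109 = 180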